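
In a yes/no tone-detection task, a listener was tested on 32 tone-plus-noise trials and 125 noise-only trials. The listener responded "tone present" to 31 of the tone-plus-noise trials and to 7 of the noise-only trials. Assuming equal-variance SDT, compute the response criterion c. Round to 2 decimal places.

c = -0.14

H = 31/32 = 0.9688
FA = 7/125 = 0.0560
Φ⁻¹(H) = Φ⁻¹(0.9688) = 1.8634
Φ⁻¹(FA) = Φ⁻¹(0.0560) = -1.5893
c = −½·[z(H) + z(FA)] = −0.5 × (1.8634 + (-1.5893)) = -0.13705
c < 0: the listener has a liberal response bias.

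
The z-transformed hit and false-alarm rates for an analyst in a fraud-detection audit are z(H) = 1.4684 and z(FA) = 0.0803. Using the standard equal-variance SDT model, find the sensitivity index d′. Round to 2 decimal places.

d' = z(H) − z(FA) = 1.4684 − 0.0803 = 1.3881

d′ = 1.39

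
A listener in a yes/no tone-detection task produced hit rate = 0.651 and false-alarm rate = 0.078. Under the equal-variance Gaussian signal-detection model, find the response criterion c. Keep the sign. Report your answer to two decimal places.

z(H) = z(0.651) = 0.3880
z(FA) = z(0.078) = -1.4187
c = −½·[z(H) + z(FA)] = −0.5 × (0.3880 + (-1.4187)) = 0.51535

c = 0.52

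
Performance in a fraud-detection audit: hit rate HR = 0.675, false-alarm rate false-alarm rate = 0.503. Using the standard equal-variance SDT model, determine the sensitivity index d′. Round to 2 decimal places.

d′ = 0.45

Φ⁻¹(H) = Φ⁻¹(0.675) = 0.4538
Φ⁻¹(FA) = Φ⁻¹(0.503) = 0.0075
d' = z(H) − z(FA) = 0.4538 − 0.0075 = 0.4463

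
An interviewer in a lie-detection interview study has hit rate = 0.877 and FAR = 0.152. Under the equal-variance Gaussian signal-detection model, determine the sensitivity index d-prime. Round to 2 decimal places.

z(0.877) = 1.1601, z(0.152) = -1.0279
d' = z(H) − z(FA) = 1.1601 − (-1.0279) = 2.1880

d-prime = 2.19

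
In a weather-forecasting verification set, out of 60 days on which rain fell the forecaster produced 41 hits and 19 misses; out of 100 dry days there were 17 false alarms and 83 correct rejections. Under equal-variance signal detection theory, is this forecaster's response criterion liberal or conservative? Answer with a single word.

z(H) = 0.477, z(FA) = -0.954
c = −½·(z(H) + z(FA)) = 0.2385
c > 0 → conservative criterion (biased toward responding “no”).

conservative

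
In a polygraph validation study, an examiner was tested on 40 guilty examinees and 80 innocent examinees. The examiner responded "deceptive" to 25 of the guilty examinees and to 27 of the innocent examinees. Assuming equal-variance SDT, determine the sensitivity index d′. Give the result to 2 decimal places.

H = 25/40 = 0.6250
FA = 27/80 = 0.3375
Φ⁻¹(H) = Φ⁻¹(0.6250) = 0.3186
Φ⁻¹(FA) = Φ⁻¹(0.3375) = -0.4193
d' = z(H) − z(FA) = 0.3186 − (-0.4193) = 0.7379

d′ = 0.74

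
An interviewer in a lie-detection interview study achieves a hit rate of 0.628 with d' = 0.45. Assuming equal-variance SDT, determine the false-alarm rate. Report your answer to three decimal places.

z(hit rate) = z(0.628) = 0.3266
z(FA) = z(H) − d' = 0.3266 − 0.45 = -0.1234
false-alarm rate = Φ(-0.1234) = 0.4509

false-alarm rate = 0.451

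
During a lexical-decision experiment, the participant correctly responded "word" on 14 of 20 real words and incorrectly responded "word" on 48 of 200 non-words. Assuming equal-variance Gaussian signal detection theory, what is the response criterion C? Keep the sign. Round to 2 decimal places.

H = 14/20 = 0.7000
FA = 48/200 = 0.2400
Φ⁻¹(H) = 0.5244
Φ⁻¹(FA) = -0.7063
c = −½·[z(H) + z(FA)] = −0.5 × (0.5244 + (-0.7063)) = 0.09095

C = 0.09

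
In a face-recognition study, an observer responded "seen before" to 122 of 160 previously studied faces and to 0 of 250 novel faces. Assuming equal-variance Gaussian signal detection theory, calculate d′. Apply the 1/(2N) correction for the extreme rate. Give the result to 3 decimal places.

The false-alarm rate is 0/250 = 0, so apply the 1/(2N) correction: FA → 1/(2·250) = 0.00200.
z(H) = z(0.76250) = 0.7144
z(FA) = z(0.00200) = -2.8782
d' = 0.7144 − (-2.8782) = 3.5926

d′ = 3.593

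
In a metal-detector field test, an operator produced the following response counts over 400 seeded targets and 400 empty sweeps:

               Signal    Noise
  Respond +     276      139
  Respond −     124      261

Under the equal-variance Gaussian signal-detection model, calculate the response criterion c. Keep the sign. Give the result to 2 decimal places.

H = 276/400 = 0.6900
FA = 139/400 = 0.3475
z(H) = z(0.6900) = 0.4959
z(FA) = z(0.3475) = -0.3921
c = −½·[z(H) + z(FA)] = −0.5 × (0.4959 + (-0.3921)) = -0.0519
c < 0: the operator has a liberal response bias.

c = -0.05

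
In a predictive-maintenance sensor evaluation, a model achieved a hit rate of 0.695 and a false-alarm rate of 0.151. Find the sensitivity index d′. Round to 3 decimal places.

d′ = 1.542

Φ⁻¹(H) = Φ⁻¹(0.695) = 0.5101
Φ⁻¹(FA) = Φ⁻¹(0.151) = -1.0322
d' = z(H) − z(FA) = 0.5101 − (-1.0322) = 1.5423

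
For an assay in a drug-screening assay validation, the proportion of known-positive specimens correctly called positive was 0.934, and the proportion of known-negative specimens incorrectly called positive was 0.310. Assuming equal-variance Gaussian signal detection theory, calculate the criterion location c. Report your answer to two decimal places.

c = -0.51

Φ⁻¹(H) = 1.5063
Φ⁻¹(FA) = -0.4959
c = −½·[z(H) + z(FA)] = −0.5 × (1.5063 + (-0.4959)) = -0.5052
c < 0: the assay has a liberal response bias.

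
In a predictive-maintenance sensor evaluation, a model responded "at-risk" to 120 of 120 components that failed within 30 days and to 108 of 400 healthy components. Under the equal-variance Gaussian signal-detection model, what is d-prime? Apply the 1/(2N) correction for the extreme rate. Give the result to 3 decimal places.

d-prime = 3.251

The hit rate is 120/120 = 1, so apply the 1/(2N) correction: H → 1 − 1/(2·120) = 0.99583.
z(H) = z(0.99583) = 2.6380
z(FA) = z(0.27000) = -0.6128
d' = 2.6380 − (-0.6128) = 3.2508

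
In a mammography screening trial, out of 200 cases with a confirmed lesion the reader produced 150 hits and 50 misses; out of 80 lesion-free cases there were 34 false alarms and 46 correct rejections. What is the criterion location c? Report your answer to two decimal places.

H = 150/200 = 0.7500
FA = 34/80 = 0.4250
z(H) = z(0.7500) = 0.6745
z(FA) = z(0.4250) = -0.1891
c = −½·[z(H) + z(FA)] = −0.5 × (0.6745 + (-0.1891)) = -0.2427
c < 0: the reader has a liberal response bias.

c = -0.24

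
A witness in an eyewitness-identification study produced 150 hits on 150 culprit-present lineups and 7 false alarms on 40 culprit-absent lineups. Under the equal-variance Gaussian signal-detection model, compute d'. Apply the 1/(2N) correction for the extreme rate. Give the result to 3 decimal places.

The hit rate is 150/150 = 1, so apply the 1/(2N) correction: H → 1 − 1/(2·150) = 0.99667.
z(H) = z(0.99667) = 2.7134
z(FA) = z(0.17500) = -0.9346
d' = 2.7134 − (-0.9346) = 3.6480

d' = 3.648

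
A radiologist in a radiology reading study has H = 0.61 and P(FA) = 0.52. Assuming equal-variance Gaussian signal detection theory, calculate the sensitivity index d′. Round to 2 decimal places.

Φ⁻¹(H) = 0.2793
Φ⁻¹(FA) = 0.0502
d' = z(H) − z(FA) = 0.2793 − 0.0502 = 0.2291

d′ = 0.23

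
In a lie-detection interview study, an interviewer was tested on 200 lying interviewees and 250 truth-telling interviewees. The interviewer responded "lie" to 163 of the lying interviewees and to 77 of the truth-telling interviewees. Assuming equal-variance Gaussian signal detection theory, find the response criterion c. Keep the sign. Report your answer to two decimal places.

H = 163/200 = 0.8150
FA = 77/250 = 0.3080
Φ⁻¹(H) = Φ⁻¹(0.8150) = 0.8965
Φ⁻¹(FA) = Φ⁻¹(0.3080) = -0.5015
c = −½·[z(H) + z(FA)] = −0.5 × (0.8965 + (-0.5015)) = -0.1975
c < 0: the interviewer has a liberal response bias.

c = -0.20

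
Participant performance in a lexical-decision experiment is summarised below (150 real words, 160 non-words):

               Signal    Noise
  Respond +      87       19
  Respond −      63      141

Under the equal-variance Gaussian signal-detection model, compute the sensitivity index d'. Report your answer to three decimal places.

d' = 1.383

H = 87/150 = 0.5800
FA = 19/160 = 0.1187
Φ⁻¹(H) = 0.2019
Φ⁻¹(FA) = -1.1815
d' = z(H) − z(FA) = 0.2019 − (-1.1815) = 1.3834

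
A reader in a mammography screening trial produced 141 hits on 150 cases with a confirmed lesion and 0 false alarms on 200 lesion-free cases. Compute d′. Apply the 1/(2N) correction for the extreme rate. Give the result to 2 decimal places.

The false-alarm rate is 0/200 = 0, so apply the 1/(2N) correction: FA → 1/(2·200) = 0.00250.
z(H) = z(0.94000) = 1.555
z(FA) = z(0.00250) = -2.807
d' = 1.555 − (-2.807) = 4.362

d′ = 4.36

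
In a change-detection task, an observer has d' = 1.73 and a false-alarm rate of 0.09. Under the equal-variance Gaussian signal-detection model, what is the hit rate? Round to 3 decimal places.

z(false-alarm rate) = z(0.09) = -1.3408
z(H) = z(FA) + d' = -1.3408 + 1.73 = 0.3892
hit rate = Φ(0.3892) = 0.6514

hit rate = 0.651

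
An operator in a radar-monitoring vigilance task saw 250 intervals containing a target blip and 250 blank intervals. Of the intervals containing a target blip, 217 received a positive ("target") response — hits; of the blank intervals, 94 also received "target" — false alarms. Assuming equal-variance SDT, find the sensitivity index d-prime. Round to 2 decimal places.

H = 217/250 = 0.8680
FA = 94/250 = 0.3760
Φ⁻¹(0.8680) = 1.1170, Φ⁻¹(0.3760) = -0.3160
d' = z(H) − z(FA) = 1.1170 − (-0.3160) = 1.4330

d-prime = 1.43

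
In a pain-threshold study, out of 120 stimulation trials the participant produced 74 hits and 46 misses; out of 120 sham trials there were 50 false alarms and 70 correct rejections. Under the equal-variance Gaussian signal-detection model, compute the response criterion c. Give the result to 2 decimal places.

c = -0.04

H = 74/120 = 0.6167
FA = 50/120 = 0.4167
z(0.6167) = 0.2968, z(0.4167) = -0.2103
c = −½·[z(H) + z(FA)] = −0.5 × (0.2968 + (-0.2103)) = -0.04325
c < 0: the participant has a liberal response bias.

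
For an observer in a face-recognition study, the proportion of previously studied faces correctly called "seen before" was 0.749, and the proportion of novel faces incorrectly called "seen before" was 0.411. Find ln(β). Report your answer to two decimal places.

Φ⁻¹(H) = 0.671
Φ⁻¹(FA) = -0.225
ln β = −½·[z(H)² − z(FA)²] = −0.5 × (0.450 − 0.051) = -0.1995

ln β = -0.20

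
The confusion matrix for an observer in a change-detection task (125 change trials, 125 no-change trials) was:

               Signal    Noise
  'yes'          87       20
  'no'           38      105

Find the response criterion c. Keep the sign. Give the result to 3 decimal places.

c = 0.241

H = 87/125 = 0.6960
FA = 20/125 = 0.1600
z(H) = z(0.6960) = 0.5129
z(FA) = z(0.1600) = -0.9945
c = −½·[z(H) + z(FA)] = −0.5 × (0.5129 + (-0.9945)) = 0.2408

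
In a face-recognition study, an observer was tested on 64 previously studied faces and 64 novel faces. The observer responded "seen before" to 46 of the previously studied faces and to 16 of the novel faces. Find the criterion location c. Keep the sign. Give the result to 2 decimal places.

c = 0.05

H = 46/64 = 0.7188
FA = 16/64 = 0.2500
z(H) = z(0.7188) = 0.579
z(FA) = z(0.2500) = -0.674
c = −½·[z(H) + z(FA)] = −0.5 × (0.579 + (-0.674)) = 0.0475
c > 0: the observer has a conservative response bias.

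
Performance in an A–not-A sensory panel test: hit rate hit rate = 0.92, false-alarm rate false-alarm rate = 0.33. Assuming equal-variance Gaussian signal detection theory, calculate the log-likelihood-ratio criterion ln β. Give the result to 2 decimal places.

ln β = -0.89

z(H) = z(0.92) = 1.405
z(FA) = z(0.33) = -0.440
ln β = −½·[z(H)² − z(FA)²] = −0.5 × (1.974 − 0.194) = -0.890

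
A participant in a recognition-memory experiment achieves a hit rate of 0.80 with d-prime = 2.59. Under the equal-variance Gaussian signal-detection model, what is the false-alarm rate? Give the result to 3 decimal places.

z(hit rate) = z(0.80) = 0.8416
z(FA) = z(H) − d' = 0.8416 − 2.59 = -1.7484
false-alarm rate = Φ(-1.7484) = 0.0402

false-alarm rate = 0.040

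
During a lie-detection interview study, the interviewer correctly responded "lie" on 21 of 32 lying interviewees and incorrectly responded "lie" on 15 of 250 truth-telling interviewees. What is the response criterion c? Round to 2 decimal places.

c = 0.58

H = 21/32 = 0.6562
FA = 15/250 = 0.0600
z(H) = z(0.6562) = 0.4021
z(FA) = z(0.0600) = -1.5548
c = −½·[z(H) + z(FA)] = −0.5 × (0.4021 + (-1.5548)) = 0.57635
c > 0: the interviewer has a conservative response bias.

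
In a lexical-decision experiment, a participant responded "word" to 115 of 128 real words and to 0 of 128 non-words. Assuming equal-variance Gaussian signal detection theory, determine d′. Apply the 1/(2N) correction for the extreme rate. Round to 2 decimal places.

The false-alarm rate is 0/128 = 0, so apply the 1/(2N) correction: FA → 1/(2·128) = 0.00391.
z(H) = z(0.89844) = 1.273
z(FA) = z(0.00391) = -2.660
d' = 1.273 − (-2.660) = 3.933

d′ = 3.93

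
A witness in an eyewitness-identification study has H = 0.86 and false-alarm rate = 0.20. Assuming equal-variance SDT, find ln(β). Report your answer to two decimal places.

Φ⁻¹(H) = Φ⁻¹(0.86) = 1.080
Φ⁻¹(FA) = Φ⁻¹(0.20) = -0.842
ln β = −½·[z(H)² − z(FA)²] = −0.5 × (1.166 − 0.709) = -0.2285

ln β = -0.23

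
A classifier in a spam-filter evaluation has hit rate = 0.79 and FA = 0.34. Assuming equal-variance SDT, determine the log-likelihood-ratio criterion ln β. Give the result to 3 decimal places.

ln β = -0.240

Φ⁻¹(H) = 0.8064
Φ⁻¹(FA) = -0.4125
ln β = −½·[z(H)² − z(FA)²] = −0.5 × (0.6503 − 0.1702) = -0.24005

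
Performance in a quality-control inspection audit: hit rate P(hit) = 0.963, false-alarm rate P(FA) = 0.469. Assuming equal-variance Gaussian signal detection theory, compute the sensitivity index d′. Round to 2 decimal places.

d′ = 1.86

Φ⁻¹(H) = Φ⁻¹(0.963) = 1.7866
Φ⁻¹(FA) = Φ⁻¹(0.469) = -0.0778
d' = z(H) − z(FA) = 1.7866 − (-0.0778) = 1.8644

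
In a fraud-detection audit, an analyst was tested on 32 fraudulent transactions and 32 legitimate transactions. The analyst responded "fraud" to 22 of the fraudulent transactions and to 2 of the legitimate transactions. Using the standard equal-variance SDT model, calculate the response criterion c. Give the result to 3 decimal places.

H = 22/32 = 0.6875
FA = 2/32 = 0.0625
z(0.6875) = 0.4888, z(0.0625) = -1.5341
c = −½·[z(H) + z(FA)] = −0.5 × (0.4888 + (-1.5341)) = 0.52265
c > 0: the analyst has a conservative response bias.

c = 0.523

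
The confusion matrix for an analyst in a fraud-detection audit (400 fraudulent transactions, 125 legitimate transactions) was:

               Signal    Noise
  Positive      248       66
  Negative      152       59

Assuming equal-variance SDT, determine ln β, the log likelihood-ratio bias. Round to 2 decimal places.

H = 248/400 = 0.6200
FA = 66/125 = 0.5280
z(H) = 0.305
z(FA) = 0.070
ln β = −½·[z(H)² − z(FA)²] = −0.5 × (0.093 − 0.005) = -0.044

ln β = -0.04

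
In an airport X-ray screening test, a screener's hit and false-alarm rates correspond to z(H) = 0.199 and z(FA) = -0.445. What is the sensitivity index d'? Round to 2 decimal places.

d' = 0.64

d' = z(H) − z(FA) = 0.199 − (-0.445) = 0.644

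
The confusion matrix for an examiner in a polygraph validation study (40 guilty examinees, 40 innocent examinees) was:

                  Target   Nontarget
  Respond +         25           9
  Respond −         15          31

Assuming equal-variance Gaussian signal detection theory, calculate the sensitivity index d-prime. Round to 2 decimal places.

d-prime = 1.07

H = 25/40 = 0.6250
FA = 9/40 = 0.2250
z(0.6250) = 0.3186, z(0.2250) = -0.7554
d' = z(H) − z(FA) = 0.3186 − (-0.7554) = 1.0740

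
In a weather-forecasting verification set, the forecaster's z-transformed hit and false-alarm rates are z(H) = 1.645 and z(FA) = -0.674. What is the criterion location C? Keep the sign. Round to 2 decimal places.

c = −½·[z(H) + z(FA)] = −½·(1.645 + (-0.674)) = -0.4855

C = -0.49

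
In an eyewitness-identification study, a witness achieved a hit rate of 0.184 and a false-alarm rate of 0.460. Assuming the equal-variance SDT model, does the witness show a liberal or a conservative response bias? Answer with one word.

z(H) = -0.900, z(FA) = -0.100
c = −½·(z(H) + z(FA)) = 0.500
c > 0 → conservative criterion (biased toward responding “no”).

conservative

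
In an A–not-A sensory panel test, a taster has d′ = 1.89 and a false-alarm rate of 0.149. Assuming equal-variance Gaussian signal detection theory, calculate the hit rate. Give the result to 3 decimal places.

hit rate = 0.802

z(false-alarm rate) = z(0.149) = -1.0407
z(H) = z(FA) + d' = -1.0407 + 1.89 = 0.8493
hit rate = Φ(0.8493) = 0.8021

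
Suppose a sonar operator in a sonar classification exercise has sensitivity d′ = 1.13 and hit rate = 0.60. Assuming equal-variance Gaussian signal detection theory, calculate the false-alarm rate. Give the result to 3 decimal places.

false-alarm rate = 0.190

z(hit rate) = z(0.60) = 0.2533
z(FA) = z(H) − d' = 0.2533 − 1.13 = -0.8767
false-alarm rate = Φ(-0.8767) = 0.1903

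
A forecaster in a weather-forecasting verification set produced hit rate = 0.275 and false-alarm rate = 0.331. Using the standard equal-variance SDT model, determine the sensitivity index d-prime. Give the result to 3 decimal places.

d-prime = -0.161

Φ⁻¹(0.275) = -0.5978, Φ⁻¹(0.331) = -0.4372
d' = z(H) − z(FA) = -0.5978 − (-0.4372) = -0.1606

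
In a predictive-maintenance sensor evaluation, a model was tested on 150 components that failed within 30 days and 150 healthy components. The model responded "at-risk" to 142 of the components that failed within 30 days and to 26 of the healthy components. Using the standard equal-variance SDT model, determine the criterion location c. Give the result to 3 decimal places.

c = -0.336

H = 142/150 = 0.9467
FA = 26/150 = 0.1733
z(H) = z(0.9467) = 1.6137
z(FA) = z(0.1733) = -0.9412
c = −½·[z(H) + z(FA)] = −0.5 × (1.6137 + (-0.9412)) = -0.33625
c < 0: the model has a liberal response bias.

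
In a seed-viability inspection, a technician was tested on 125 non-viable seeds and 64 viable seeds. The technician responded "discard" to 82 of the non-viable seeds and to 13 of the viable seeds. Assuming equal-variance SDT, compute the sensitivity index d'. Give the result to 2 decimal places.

H = 82/125 = 0.6560
FA = 13/64 = 0.2031
Φ⁻¹(H) = Φ⁻¹(0.6560) = 0.402
Φ⁻¹(FA) = Φ⁻¹(0.2031) = -0.831
d' = z(H) − z(FA) = 0.402 − (-0.831) = 1.233

d' = 1.23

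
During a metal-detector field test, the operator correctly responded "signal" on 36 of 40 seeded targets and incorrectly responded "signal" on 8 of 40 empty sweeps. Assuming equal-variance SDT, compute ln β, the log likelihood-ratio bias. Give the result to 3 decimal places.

H = 36/40 = 0.9000
FA = 8/40 = 0.2000
z(H) = 1.2816
z(FA) = -0.8416
ln β = −½·[z(H)² − z(FA)²] = −0.5 × (1.6425 − 0.7083) = -0.4671

ln β = -0.467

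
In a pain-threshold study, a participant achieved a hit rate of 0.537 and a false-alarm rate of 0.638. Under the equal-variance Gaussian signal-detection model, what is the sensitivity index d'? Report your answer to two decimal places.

z(H) = z(0.537) = 0.093
z(FA) = z(0.638) = 0.353
d' = z(H) − z(FA) = 0.093 − 0.353 = -0.260

d' = -0.26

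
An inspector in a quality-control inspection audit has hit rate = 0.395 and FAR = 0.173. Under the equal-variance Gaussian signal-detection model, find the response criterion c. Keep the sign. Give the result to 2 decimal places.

Φ⁻¹(H) = -0.266
Φ⁻¹(FA) = -0.942
c = −½·[z(H) + z(FA)] = −0.5 × (-0.266 + (-0.942)) = 0.604

c = 0.60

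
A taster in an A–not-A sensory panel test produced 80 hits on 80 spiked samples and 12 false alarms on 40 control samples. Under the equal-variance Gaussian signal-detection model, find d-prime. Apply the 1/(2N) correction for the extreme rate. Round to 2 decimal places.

d-prime = 3.02

The hit rate is 80/80 = 1, so apply the 1/(2N) correction: H → 1 − 1/(2·80) = 0.99375.
z(H) = z(0.99375) = 2.498
z(FA) = z(0.30000) = -0.524
d' = 2.498 − (-0.524) = 3.022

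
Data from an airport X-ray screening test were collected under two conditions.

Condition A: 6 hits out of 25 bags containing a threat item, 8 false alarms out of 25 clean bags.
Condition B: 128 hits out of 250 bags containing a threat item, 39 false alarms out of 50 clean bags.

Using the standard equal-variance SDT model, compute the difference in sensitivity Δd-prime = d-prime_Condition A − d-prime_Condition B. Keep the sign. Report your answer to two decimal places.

Δd-prime = 0.50

Condition A: z(0.2400) = -0.706, z(0.3200) = -0.468, d' = -0.238
Condition B: z(0.5120) = 0.030, z(0.7800) = 0.772, d' = -0.742
Δd' = d'_Condition A − d'_Condition B = -0.238 − (-0.742) = 0.504
Condition A has the higher sensitivity.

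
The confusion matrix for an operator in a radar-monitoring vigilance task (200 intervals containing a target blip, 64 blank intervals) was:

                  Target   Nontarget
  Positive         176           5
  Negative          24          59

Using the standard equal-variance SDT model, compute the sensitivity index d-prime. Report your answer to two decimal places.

H = 176/200 = 0.8800
FA = 5/64 = 0.0781
z(H) = 1.175
z(FA) = -1.418
d' = z(H) − z(FA) = 1.175 − (-1.418) = 2.593

d-prime = 2.59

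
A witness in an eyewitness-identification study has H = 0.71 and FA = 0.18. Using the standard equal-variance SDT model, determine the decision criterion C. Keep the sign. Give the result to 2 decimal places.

C = 0.18

z(0.71) = 0.553, z(0.18) = -0.915
c = −½·[z(H) + z(FA)] = −0.5 × (0.553 + (-0.915)) = 0.181
c > 0: the witness has a conservative response bias.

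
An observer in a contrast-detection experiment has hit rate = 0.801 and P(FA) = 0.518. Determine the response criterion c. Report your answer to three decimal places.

z(H) = z(0.801) = 0.8452
z(FA) = z(0.518) = 0.0451
c = −½·[z(H) + z(FA)] = −0.5 × (0.8452 + 0.0451) = -0.44515
c < 0: the observer has a liberal response bias.

c = -0.445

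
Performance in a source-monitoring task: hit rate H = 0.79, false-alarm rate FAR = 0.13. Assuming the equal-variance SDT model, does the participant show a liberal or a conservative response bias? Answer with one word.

z(H) = 0.806, z(FA) = -1.126
c = −½·(z(H) + z(FA)) = 0.160
c > 0 → conservative criterion (biased toward responding “no”).

conservative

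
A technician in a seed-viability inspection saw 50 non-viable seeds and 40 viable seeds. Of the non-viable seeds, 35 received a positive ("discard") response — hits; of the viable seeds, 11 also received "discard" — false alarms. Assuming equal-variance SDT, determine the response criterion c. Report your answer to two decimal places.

c = 0.04

H = 35/50 = 0.7000
FA = 11/40 = 0.2750
Φ⁻¹(H) = Φ⁻¹(0.7000) = 0.5244
Φ⁻¹(FA) = Φ⁻¹(0.2750) = -0.5978
c = −½·[z(H) + z(FA)] = −0.5 × (0.5244 + (-0.5978)) = 0.0367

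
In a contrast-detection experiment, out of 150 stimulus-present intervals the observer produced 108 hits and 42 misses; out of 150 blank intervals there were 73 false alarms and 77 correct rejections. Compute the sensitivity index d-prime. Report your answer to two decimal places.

H = 108/150 = 0.7200
FA = 73/150 = 0.4867
Φ⁻¹(H) = Φ⁻¹(0.7200) = 0.583
Φ⁻¹(FA) = Φ⁻¹(0.4867) = -0.033
d' = z(H) − z(FA) = 0.583 − (-0.033) = 0.616

d-prime = 0.62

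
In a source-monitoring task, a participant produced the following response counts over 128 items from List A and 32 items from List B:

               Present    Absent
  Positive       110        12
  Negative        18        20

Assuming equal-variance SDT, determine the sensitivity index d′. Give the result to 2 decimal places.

H = 110/128 = 0.8594
FA = 12/32 = 0.3750
z(0.8594) = 1.078, z(0.3750) = -0.319
d' = z(H) − z(FA) = 1.078 − (-0.319) = 1.397

d′ = 1.40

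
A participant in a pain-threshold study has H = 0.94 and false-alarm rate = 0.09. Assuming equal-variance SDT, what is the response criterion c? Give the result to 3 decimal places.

z(H) = z(0.94) = 1.5548
z(FA) = z(0.09) = -1.3408
c = −½·[z(H) + z(FA)] = −0.5 × (1.5548 + (-1.3408)) = -0.1070
c < 0: the participant has a liberal response bias.

c = -0.107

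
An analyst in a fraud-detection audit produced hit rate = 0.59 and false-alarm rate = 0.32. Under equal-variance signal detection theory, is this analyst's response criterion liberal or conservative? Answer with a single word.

conservative

z(H) = 0.228, z(FA) = -0.468
c = −½·(z(H) + z(FA)) = 0.120
c > 0 → conservative criterion (biased toward responding “no”).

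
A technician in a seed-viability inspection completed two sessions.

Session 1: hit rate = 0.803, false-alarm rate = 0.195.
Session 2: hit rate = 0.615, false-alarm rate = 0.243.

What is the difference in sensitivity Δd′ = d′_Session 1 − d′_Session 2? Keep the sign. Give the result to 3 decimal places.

Session 1: z(0.803) = 0.8524, z(0.195) = -0.8596, d' = 1.7120
Session 2: z(0.615) = 0.2924, z(0.243) = -0.6967, d' = 0.9891
Δd' = d'_Session 1 − d'_Session 2 = 1.7120 − 0.9891 = 0.7229
Session 1 has the higher sensitivity.

Δd′ = 0.723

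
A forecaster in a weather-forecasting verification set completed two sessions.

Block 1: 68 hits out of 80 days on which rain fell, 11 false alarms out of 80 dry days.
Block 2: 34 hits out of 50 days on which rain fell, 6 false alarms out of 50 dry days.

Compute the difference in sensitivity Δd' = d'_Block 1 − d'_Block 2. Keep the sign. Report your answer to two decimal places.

Block 1: z(0.8500) = 1.036, z(0.1375) = -1.092, d' = 2.128
Block 2: z(0.6800) = 0.468, z(0.1200) = -1.175, d' = 1.643
Δd' = d'_Block 1 − d'_Block 2 = 2.128 − 1.643 = 0.485
Block 1 has the higher sensitivity.

Δd' = 0.49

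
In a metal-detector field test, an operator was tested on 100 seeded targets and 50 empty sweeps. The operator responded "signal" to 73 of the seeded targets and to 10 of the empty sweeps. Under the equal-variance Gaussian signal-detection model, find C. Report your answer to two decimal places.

H = 73/100 = 0.7300
FA = 10/50 = 0.2000
z(0.7300) = 0.6128, z(0.2000) = -0.8416
c = −½·[z(H) + z(FA)] = −0.5 × (0.6128 + (-0.8416)) = 0.1144

C = 0.11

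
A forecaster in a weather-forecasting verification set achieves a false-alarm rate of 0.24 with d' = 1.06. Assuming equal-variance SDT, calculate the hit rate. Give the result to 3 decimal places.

hit rate = 0.638

z(false-alarm rate) = z(0.24) = -0.7063
z(H) = z(FA) + d' = -0.7063 + 1.06 = 0.3537
hit rate = Φ(0.3537) = 0.6382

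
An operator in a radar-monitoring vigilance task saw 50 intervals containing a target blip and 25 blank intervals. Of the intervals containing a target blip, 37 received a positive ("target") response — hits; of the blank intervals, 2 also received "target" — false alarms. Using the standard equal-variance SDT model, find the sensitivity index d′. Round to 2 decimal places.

d′ = 2.05

H = 37/50 = 0.7400
FA = 2/25 = 0.0800
z(H) = 0.6433
z(FA) = -1.4051
d' = z(H) − z(FA) = 0.6433 − (-1.4051) = 2.0484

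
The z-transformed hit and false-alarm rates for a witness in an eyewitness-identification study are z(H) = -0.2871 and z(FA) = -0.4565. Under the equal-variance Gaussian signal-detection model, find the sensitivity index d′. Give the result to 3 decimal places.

d′ = 0.169

d' = z(H) − z(FA) = -0.2871 − (-0.4565) = 0.1694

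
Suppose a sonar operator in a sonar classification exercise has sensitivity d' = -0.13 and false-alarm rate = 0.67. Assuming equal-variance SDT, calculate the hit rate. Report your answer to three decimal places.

z(false-alarm rate) = z(0.67) = 0.4399
z(H) = z(FA) + d' = 0.4399 + (-0.13) = 0.3099
hit rate = Φ(0.3099) = 0.6217

hit rate = 0.622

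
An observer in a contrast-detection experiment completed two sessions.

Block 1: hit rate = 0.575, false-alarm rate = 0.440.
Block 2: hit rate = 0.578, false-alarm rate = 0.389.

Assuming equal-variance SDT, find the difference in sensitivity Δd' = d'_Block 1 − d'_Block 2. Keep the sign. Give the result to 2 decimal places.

Δd' = -0.14

Block 1: z(0.575) = 0.189, z(0.440) = -0.151, d' = 0.340
Block 2: z(0.578) = 0.197, z(0.389) = -0.282, d' = 0.479
Δd' = d'_Block 1 − d'_Block 2 = 0.340 − 0.479 = -0.139
Block 2 has the higher sensitivity.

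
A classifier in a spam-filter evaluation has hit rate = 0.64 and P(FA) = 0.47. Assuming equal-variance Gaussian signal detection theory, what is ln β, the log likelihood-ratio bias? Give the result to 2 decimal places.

ln β = -0.06

z(H) = z(0.64) = 0.358
z(FA) = z(0.47) = -0.075
ln β = −½·[z(H)² − z(FA)²] = −0.5 × (0.128 − 0.006) = -0.061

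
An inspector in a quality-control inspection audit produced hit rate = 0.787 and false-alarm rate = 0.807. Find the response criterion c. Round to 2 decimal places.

c = -0.83

z(H) = z(0.787) = 0.7961
z(FA) = z(0.807) = 0.8669
c = −½·[z(H) + z(FA)] = −0.5 × (0.7961 + 0.8669) = -0.8315
c < 0: the inspector has a liberal response bias.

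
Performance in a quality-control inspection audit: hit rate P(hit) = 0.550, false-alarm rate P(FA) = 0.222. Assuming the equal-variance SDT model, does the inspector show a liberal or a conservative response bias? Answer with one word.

z(H) = 0.126, z(FA) = -0.765
c = −½·(z(H) + z(FA)) = 0.3195
c > 0 → conservative criterion (biased toward responding “no”).

conservative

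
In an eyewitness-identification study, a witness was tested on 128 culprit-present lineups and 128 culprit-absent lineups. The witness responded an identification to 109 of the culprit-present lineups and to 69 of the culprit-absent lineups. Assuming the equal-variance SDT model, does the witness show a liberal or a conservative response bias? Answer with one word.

liberal

z(H) = 1.043, z(FA) = 0.098
c = −½·(z(H) + z(FA)) = -0.5705
c < 0 → liberal criterion (biased toward responding “yes”).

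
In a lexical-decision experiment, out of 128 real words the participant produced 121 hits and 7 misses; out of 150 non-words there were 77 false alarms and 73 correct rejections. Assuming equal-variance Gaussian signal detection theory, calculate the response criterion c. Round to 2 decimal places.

H = 121/128 = 0.9453
FA = 77/150 = 0.5133
z(H) = 1.6009
z(FA) = 0.0333
c = −½·[z(H) + z(FA)] = −0.5 × (1.6009 + 0.0333) = -0.8171
c < 0: the participant has a liberal response bias.

c = -0.82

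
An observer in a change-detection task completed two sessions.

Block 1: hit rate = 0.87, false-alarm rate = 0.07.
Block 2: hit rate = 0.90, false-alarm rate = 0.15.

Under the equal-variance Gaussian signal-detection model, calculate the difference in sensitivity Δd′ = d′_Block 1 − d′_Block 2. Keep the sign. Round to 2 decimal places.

Δd′ = 0.28

Block 1: z(0.87) = 1.126, z(0.07) = -1.476, d' = 2.602
Block 2: z(0.90) = 1.282, z(0.15) = -1.036, d' = 2.318
Δd' = d'_Block 1 − d'_Block 2 = 2.602 − 2.318 = 0.284
Block 1 has the higher sensitivity.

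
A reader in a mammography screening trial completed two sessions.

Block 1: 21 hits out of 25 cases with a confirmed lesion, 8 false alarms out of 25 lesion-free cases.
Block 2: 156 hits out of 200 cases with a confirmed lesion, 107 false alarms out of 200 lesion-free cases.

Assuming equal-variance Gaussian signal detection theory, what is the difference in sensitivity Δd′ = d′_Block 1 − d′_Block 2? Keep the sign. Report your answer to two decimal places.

Block 1: z(0.8400) = 0.994, z(0.3200) = -0.468, d' = 1.462
Block 2: z(0.7800) = 0.772, z(0.5350) = 0.088, d' = 0.684
Δd' = d'_Block 1 − d'_Block 2 = 1.462 − 0.684 = 0.778
Block 1 has the higher sensitivity.

Δd′ = 0.78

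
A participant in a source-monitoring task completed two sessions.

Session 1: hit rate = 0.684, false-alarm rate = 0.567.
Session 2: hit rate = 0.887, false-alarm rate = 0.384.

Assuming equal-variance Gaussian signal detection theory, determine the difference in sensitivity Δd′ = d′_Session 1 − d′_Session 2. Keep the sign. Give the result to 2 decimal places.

Δd′ = -1.20

Session 1: z(0.684) = 0.479, z(0.567) = 0.169, d' = 0.310
Session 2: z(0.887) = 1.211, z(0.384) = -0.295, d' = 1.506
Δd' = d'_Session 1 − d'_Session 2 = 0.310 − 1.506 = -1.196
Session 2 has the higher sensitivity.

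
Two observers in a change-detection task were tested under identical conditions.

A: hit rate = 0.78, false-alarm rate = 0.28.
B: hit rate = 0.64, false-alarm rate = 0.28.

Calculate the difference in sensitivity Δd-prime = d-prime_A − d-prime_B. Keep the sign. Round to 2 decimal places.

A: z(0.78) = 0.772, z(0.28) = -0.583, d' = 1.355
B: z(0.64) = 0.358, z(0.28) = -0.583, d' = 0.941
Δd' = d'_A − d'_B = 1.355 − 0.941 = 0.414
A has the higher sensitivity.

Δd-prime = 0.41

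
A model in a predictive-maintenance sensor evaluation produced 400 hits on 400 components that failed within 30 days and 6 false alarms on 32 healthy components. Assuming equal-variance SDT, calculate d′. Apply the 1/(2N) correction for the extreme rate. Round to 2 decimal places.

d′ = 3.91

The hit rate is 400/400 = 1, so apply the 1/(2N) correction: H → 1 − 1/(2·400) = 0.99875.
z(H) = z(0.99875) = 3.023
z(FA) = z(0.18750) = -0.887
d' = 3.023 − (-0.887) = 3.910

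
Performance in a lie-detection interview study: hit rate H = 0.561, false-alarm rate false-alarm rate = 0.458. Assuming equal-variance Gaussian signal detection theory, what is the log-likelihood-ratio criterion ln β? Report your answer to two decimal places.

z(H) = 0.154
z(FA) = -0.105
ln β = −½·[z(H)² − z(FA)²] = −0.5 × (0.024 − 0.011) = -0.0065

ln β = -0.01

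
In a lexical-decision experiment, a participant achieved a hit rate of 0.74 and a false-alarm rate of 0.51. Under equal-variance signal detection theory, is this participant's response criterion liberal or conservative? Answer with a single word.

z(H) = 0.643, z(FA) = 0.025
c = −½·(z(H) + z(FA)) = -0.334
c < 0 → liberal criterion (biased toward responding “yes”).

liberal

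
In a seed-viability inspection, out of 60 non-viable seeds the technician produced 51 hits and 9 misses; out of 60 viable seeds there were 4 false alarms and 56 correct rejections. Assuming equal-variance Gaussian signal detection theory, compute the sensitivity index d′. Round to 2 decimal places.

d′ = 2.54

H = 51/60 = 0.8500
FA = 4/60 = 0.0667
Φ⁻¹(H) = Φ⁻¹(0.8500) = 1.0364
Φ⁻¹(FA) = Φ⁻¹(0.0667) = -1.5008
d' = z(H) − z(FA) = 1.0364 − (-1.5008) = 2.5372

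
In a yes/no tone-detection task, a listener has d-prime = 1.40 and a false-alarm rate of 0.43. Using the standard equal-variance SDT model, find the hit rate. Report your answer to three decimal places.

z(false-alarm rate) = z(0.43) = -0.1764
z(H) = z(FA) + d' = -0.1764 + 1.40 = 1.2236
hit rate = Φ(1.2236) = 0.8894

hit rate = 0.889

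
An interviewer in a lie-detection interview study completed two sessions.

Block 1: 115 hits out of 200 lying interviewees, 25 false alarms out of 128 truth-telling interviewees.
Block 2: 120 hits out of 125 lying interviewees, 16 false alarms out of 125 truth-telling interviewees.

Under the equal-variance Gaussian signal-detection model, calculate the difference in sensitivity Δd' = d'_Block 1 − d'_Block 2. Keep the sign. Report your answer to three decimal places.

Δd' = -1.839

Block 1: z(0.5750) = 0.1891, z(0.1953) = -0.8585, d' = 1.0476
Block 2: z(0.9600) = 1.7507, z(0.1280) = -1.1359, d' = 2.8866
Δd' = d'_Block 1 − d'_Block 2 = 1.0476 − 2.8866 = -1.8390
Block 2 has the higher sensitivity.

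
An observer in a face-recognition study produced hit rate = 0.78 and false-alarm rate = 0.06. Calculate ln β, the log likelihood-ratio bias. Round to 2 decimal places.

ln β = 0.91

z(H) = 0.772
z(FA) = -1.555
ln β = −½·[z(H)² − z(FA)²] = −0.5 × (0.596 − 2.418) = 0.911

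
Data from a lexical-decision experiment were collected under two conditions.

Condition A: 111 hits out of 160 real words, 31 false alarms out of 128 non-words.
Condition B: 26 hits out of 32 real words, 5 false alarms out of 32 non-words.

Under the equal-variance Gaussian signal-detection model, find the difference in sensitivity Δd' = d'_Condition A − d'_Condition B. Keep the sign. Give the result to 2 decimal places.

Δd' = -0.69

Condition A: z(0.6937) = 0.506, z(0.2422) = -0.699, d' = 1.205
Condition B: z(0.8125) = 0.887, z(0.1562) = -1.010, d' = 1.897
Δd' = d'_Condition A − d'_Condition B = 1.205 − 1.897 = -0.692
Condition B has the higher sensitivity.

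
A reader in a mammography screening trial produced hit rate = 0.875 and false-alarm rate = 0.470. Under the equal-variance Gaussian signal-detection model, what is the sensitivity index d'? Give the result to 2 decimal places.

d' = 1.23

Φ⁻¹(H) = Φ⁻¹(0.875) = 1.150
Φ⁻¹(FA) = Φ⁻¹(0.470) = -0.075
d' = z(H) − z(FA) = 1.150 − (-0.075) = 1.225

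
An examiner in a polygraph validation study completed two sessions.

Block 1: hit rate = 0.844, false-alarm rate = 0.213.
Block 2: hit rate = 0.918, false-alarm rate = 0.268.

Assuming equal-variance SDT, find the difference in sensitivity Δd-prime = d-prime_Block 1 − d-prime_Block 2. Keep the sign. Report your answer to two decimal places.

Δd-prime = -0.20

Block 1: z(0.844) = 1.011, z(0.213) = -0.796, d' = 1.807
Block 2: z(0.918) = 1.392, z(0.268) = -0.619, d' = 2.011
Δd' = d'_Block 1 − d'_Block 2 = 1.807 − 2.011 = -0.204
Block 2 has the higher sensitivity.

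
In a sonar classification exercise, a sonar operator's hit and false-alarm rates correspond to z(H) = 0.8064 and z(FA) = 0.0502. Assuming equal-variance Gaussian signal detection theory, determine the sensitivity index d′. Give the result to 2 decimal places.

d' = z(H) − z(FA) = 0.8064 − 0.0502 = 0.7562

d′ = 0.76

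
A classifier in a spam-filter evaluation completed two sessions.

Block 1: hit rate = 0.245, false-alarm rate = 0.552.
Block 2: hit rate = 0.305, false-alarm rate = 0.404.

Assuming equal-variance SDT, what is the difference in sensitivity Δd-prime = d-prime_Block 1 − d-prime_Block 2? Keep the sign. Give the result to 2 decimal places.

Block 1: z(0.245) = -0.690, z(0.552) = 0.131, d' = -0.821
Block 2: z(0.305) = -0.510, z(0.404) = -0.243, d' = -0.267
Δd' = d'_Block 1 − d'_Block 2 = -0.821 − (-0.267) = -0.554
Block 2 has the higher sensitivity.

Δd-prime = -0.55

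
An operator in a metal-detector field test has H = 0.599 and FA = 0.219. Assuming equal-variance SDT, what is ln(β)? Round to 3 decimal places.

Φ⁻¹(H) = 0.2508
Φ⁻¹(FA) = -0.7756
ln β = −½·[z(H)² − z(FA)²] = −0.5 × (0.0629 − 0.6016) = 0.26935

ln β = 0.269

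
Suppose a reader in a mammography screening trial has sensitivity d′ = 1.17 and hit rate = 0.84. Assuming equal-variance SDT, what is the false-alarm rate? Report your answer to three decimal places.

false-alarm rate = 0.430

z(hit rate) = z(0.84) = 0.9945
z(FA) = z(H) − d' = 0.9945 − 1.17 = -0.1755
false-alarm rate = Φ(-0.1755) = 0.4303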